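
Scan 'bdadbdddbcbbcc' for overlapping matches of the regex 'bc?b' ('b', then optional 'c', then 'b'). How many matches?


Pattern: bc?b means 'b', then optional 'c', then 'b'.
Scanning 'bdadbdddbcbbcc' position-by-position:
  Pos 0: window 'bda' -> no
  Pos 1: window 'dad' -> no
  Pos 2: window 'adb' -> no
  Pos 3: window 'dbd' -> no
  Pos 4: window 'bdd' -> no
  Pos 5: window 'ddd' -> no
  Pos 6: window 'ddb' -> no
  Pos 7: window 'dbc' -> no
  Pos 8: window 'bcb' -> MATCH
  Pos 9: window 'cbb' -> no
  Pos 10: window 'bbc' -> MATCH
  Pos 11: window 'bcc' -> no
  Pos 12: window 'cc' -> no
  Pos 13: window 'c' -> no
Total matches: 2

2


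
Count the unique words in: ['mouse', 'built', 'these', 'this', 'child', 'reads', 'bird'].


Listing all tokens and tracking unique types:
  Token 1: 'mouse' -> NEW (unique so far: 1)
  Token 2: 'built' -> NEW (unique so far: 2)
  Token 3: 'these' -> NEW (unique so far: 3)
  Token 4: 'this' -> NEW (unique so far: 4)
  Token 5: 'child' -> NEW (unique so far: 5)
  Token 6: 'reads' -> NEW (unique so far: 6)
  Token 7: 'bird' -> NEW (unique so far: 7)
Unique types: ('bird', 'built', 'child', 'mouse', 'reads', 'these', 'this')
Vocabulary size: 7

7


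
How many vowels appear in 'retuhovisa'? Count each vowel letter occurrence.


Scanning each character of 'retuhovisa':
  Position 1: 'r' -> consonant (running count: 0)
  Position 2: 'e' -> vowel (running count: 1)
  Position 3: 't' -> consonant (running count: 1)
  Position 4: 'u' -> vowel (running count: 2)
  Position 5: 'h' -> consonant (running count: 2)
  Position 6: 'o' -> vowel (running count: 3)
  Position 7: 'v' -> consonant (running count: 3)
  Position 8: 'i' -> vowel (running count: 4)
  Position 9: 's' -> consonant (running count: 4)
  Position 10: 'a' -> vowel (running count: 5)
Total vowels: 5

5


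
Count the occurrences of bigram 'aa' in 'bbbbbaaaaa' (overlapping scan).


Scanning 'bbbbbaaaaa' for bigram 'aa':
  Position 0: 'bb' -> no
  Position 1: 'bb' -> no
  Position 2: 'bb' -> no
  Position 3: 'bb' -> no
  Position 4: 'ba' -> no
  Position 5: 'aa' -> MATCH
  Position 6: 'aa' -> MATCH
  Position 7: 'aa' -> MATCH
  Position 8: 'aa' -> MATCH
Total matches: 4

4


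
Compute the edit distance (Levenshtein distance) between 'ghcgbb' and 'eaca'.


Building DP table for s1='ghcgbb' (len 6) and s2='eaca' (len 4):
       e  a  c  a
    0  1  2  3  4
  g 1  1  2  3  4
  h 2  2  2  3  4
  c 3  3  3  2  3
  g 4  4  4  3  3
  b 5  5  5  4  4
  b 6  6  6  5  5
Edit distance = dp[6][4] = 5

5


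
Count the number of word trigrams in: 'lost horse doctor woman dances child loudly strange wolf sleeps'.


Word trigrams from [10] words:
  Trigram 1: (lost horse doctor)
  Trigram 2: (horse doctor woman)
  Trigram 3: (doctor woman dances)
  Trigram 4: (woman dances child)
  Trigram 5: (dances child loudly)
  Trigram 6: (child loudly strange)
  Trigram 7: (loudly strange wolf)
  Trigram 8: (strange wolf sleeps)
Total word trigrams: 10 - 2 = 8

8


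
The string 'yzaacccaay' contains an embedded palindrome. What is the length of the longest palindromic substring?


Scanning 'yzaacccaay' for palindromic substrings.
Substring at positions 2-8: 'aacccaa'.
Check: reverse('aacccaa') = 'aacccaa' -> palindrome confirmed.
Neighbouring characters ('z' / 'y') break symmetry, so it cannot extend further.
No longer palindromic substring exists; longest length = 7

7


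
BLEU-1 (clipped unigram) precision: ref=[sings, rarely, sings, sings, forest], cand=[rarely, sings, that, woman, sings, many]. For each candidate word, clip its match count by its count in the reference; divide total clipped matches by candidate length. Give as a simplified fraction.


Reference word counts: {'forest': 1, 'rarely': 1, 'sings': 3}
Checking each candidate word (with clipping):
  'rarely' -> in reference (ref count 1, used 1/1) -> match (matches: 1)
  'sings' -> in reference (ref count 3, used 1/3) -> match (matches: 2)
  'that' -> not in reference -> no match (matches: 2)
  'woman' -> not in reference -> no match (matches: 2)
  'sings' -> in reference (ref count 3, used 2/3) -> match (matches: 3)
  'many' -> not in reference -> no match (matches: 3)
Clipped matches: 3, Candidate length: 6
Precision = 3/6 = 1/2

1/2


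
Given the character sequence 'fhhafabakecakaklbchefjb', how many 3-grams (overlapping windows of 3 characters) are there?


String 'fhhafabakecakaklbchefjb' has length L = 23.
Number of overlapping n-grams = L - n + 1
Substituting: 23 - 3 + 1 = 21

21


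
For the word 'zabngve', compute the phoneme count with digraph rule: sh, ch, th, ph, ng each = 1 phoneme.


Parsing 'zabngve' greedily, digraphs first:
  'z' -> consonant phoneme (phonemes so far: 1)
  'a' -> vowel phoneme (phonemes so far: 2)
  'b' -> consonant phoneme (phonemes so far: 3)
  'ng' -> digraph (1 consonant phoneme) (phonemes so far: 4)
  'v' -> consonant phoneme (phonemes so far: 5)
  'e' -> vowel phoneme (phonemes so far: 6)
Total phonemes: 6

6


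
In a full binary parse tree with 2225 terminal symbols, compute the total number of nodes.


Leaf nodes (terminals): 2225
Internal nodes = n - 1 = 2225 - 1 = 2224
Total = leaves + internal = 2225 + 2224 = 4449

4449


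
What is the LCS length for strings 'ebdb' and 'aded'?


DP table for LCS of 'ebdb' and 'aded':
       a  d  e  d
    0  0  0  0  0
  e 0  0  0  1  1
  b 0  0  0  1  1
  d 0  0  1  1  2
  b 0  0  1  1  2
LCS: 'ed'
LCS length = 2

2


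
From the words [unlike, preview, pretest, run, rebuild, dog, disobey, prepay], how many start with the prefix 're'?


Checking each word for prefix 're':
  'unlike' -> no (count: 0)
  'preview' -> no (count: 0)
  'pretest' -> no (count: 0)
  'run' -> no (count: 0)
  'rebuild' -> YES, starts with 're' (count: 1)
  'dog' -> no (count: 1)
  'disobey' -> no (count: 1)
  'prepay' -> no (count: 1)
Total with prefix 're': 1

1


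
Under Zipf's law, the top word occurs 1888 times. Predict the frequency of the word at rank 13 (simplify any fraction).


Zipf's law: freq(rank) = f1 / rank
f1 = 1888, rank = 13
freq = 1888 / 13
GCD(1888, 13) = 1
Simplified: 1888/13

1888/13


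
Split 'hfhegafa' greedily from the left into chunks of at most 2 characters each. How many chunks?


'hfhegafa' has 8 characters.
Chunking with max size 2:
  Chunk 1: 'hf' (positions 0-1)
  Chunk 2: 'he' (positions 2-3)
  Chunk 3: 'ga' (positions 4-5)
  Chunk 4: 'fa' (positions 6-7)
Total chunks: ceil(8 / 2) = 4

4


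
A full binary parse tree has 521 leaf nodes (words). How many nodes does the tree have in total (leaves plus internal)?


Leaf nodes (terminals): 521
Internal nodes = n - 1 = 521 - 1 = 520
Total = leaves + internal = 521 + 520 = 1041

1041


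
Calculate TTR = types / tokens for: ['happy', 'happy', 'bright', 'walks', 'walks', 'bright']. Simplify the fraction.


Tokens: 6
Unique types: ('bright', 'happy', 'walks') = 3
TTR = 3/6
Simplify: divide both by 3 -> 1/2
TTR = 1/2

1/2


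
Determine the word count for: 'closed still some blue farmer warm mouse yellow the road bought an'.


Counting words by splitting on spaces:
  Word 1: 'closed'
  Word 2: 'still'
  Word 3: 'some'
  Word 4: 'blue'
  Word 5: 'farmer'
  Word 6: 'warm'
  Word 7: 'mouse'
  Word 8: 'yellow'
  Word 9: 'the'
  Word 10: 'road'
  Word 11: 'bought'
  Word 12: 'an'
Total words: 12

12


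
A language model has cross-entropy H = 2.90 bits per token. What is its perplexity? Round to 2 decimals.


Perplexity formula: PP = 2^H
H = 2.90
PP = 2^2.90
Decompose: 2^2.90 = 2^2 * 2^0.90
2^2 = 4, 2^0.90 ~ 1.8660660
PP ~ 4 * 1.8660660 = 7.4642640
Rounded to 2 decimals: 7.46

7.46


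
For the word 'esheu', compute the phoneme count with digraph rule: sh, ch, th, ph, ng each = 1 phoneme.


Parsing 'esheu' greedily, digraphs first:
  'e' -> vowel phoneme (phonemes so far: 1)
  'sh' -> digraph (1 consonant phoneme) (phonemes so far: 2)
  'e' -> vowel phoneme (phonemes so far: 3)
  'u' -> vowel phoneme (phonemes so far: 4)
Total phonemes: 4

4


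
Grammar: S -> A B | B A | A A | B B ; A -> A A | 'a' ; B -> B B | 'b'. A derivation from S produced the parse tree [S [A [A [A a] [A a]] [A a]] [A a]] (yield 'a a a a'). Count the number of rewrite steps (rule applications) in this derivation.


Every bracketed nonterminal node [X ...] in the tree is produced by exactly one rule application.
Reading the tree off as a leftmost derivation:
  Step 1: S  =>  A A   (applied S -> A A)
  Step 2: A A  =>  A A A   (applied A -> A A)
  Step 3: A A A  =>  A A A A   (applied A -> A A)
  Step 4: A A A A  =>  a A A A   (applied A -> a)
  Step 5: a A A A  =>  a a A A   (applied A -> a)
  Step 6: a a A A  =>  a a a A   (applied A -> a)
  Step 7: a a a A  =>  a a a a   (applied A -> a)
Final yield: a a a a
Total rewrite steps: 7

7


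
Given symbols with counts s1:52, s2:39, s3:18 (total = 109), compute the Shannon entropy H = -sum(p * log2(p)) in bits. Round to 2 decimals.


Computing entropy H = -sum(p_i * log2(p_i)):
  s1: p = 52/109 = 0.4771, -p*log2(p) = 0.5094
  s2: p = 39/109 = 0.3578, -p*log2(p) = 0.5305
  s3: p = 18/109 = 0.1651, -p*log2(p) = 0.4291
H = sum of terms = 1.4690
Rounded to 2 decimals: 1.47

1.47


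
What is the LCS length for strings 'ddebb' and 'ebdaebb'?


DP table for LCS of 'ddebb' and 'ebdaebb':
       e  b  d  a  e  b  b
    0  0  0  0  0  0  0  0
  d 0  0  0  1  1  1  1  1
  d 0  0  0  1  1  1  1  1
  e 0  1  1  1  1  2  2  2
  b 0  1  2  2  2  2  3  3
  b 0  1  2  2  2  2  3  4
LCS: 'debb'
LCS length = 4

4


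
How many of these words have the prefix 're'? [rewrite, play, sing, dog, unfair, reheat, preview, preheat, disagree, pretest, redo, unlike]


Checking each word for prefix 're':
  'rewrite' -> YES, starts with 're' (count: 1)
  'play' -> no (count: 1)
  'sing' -> no (count: 1)
  'dog' -> no (count: 1)
  'unfair' -> no (count: 1)
  'reheat' -> YES, starts with 're' (count: 2)
  'preview' -> no (count: 2)
  'preheat' -> no (count: 2)
  'disagree' -> no (count: 2)
  'pretest' -> no (count: 2)
  'redo' -> YES, starts with 're' (count: 3)
  'unlike' -> no (count: 3)
Total with prefix 're': 3

3


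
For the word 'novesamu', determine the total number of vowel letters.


Scanning each character of 'novesamu':
  Position 1: 'n' -> consonant (running count: 0)
  Position 2: 'o' -> vowel (running count: 1)
  Position 3: 'v' -> consonant (running count: 1)
  Position 4: 'e' -> vowel (running count: 2)
  Position 5: 's' -> consonant (running count: 2)
  Position 6: 'a' -> vowel (running count: 3)
  Position 7: 'm' -> consonant (running count: 3)
  Position 8: 'u' -> vowel (running count: 4)
Total vowels: 4

4


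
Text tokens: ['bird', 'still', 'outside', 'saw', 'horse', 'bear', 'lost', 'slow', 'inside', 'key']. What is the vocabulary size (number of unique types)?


Listing all tokens and tracking unique types:
  Token 1: 'bird' -> NEW (unique so far: 1)
  Token 2: 'still' -> NEW (unique so far: 2)
  Token 3: 'outside' -> NEW (unique so far: 3)
  Token 4: 'saw' -> NEW (unique so far: 4)
  Token 5: 'horse' -> NEW (unique so far: 5)
  Token 6: 'bear' -> NEW (unique so far: 6)
  Token 7: 'lost' -> NEW (unique so far: 7)
  Token 8: 'slow' -> NEW (unique so far: 8)
  Token 9: 'inside' -> NEW (unique so far: 9)
  Token 10: 'key' -> NEW (unique so far: 10)
Unique types: ('bear', 'bird', 'horse', 'inside', 'key', 'lost', 'outside', 'saw', 'slow', 'still')
Vocabulary size: 10

10


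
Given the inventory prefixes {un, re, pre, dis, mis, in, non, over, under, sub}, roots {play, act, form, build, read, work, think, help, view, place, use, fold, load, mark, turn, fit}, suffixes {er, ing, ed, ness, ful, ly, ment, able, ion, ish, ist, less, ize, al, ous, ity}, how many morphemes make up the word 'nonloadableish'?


Segmenting 'nonloadableish' against the inventory:
  'non' -> prefix (morpheme 1)
  'load' -> root (morpheme 2)
  'able' -> suffix (morpheme 3)
  'ish' -> suffix (morpheme 4)
Total morphemes: 4

4


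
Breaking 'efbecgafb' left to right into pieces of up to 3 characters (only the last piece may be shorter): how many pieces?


'efbecgafb' has 9 characters.
Chunking with max size 3:
  Chunk 1: 'efb' (positions 0-2)
  Chunk 2: 'ecg' (positions 3-5)
  Chunk 3: 'afb' (positions 6-8)
Total chunks: ceil(9 / 3) = 3

3


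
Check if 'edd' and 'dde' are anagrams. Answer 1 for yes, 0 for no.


Sort characters of 'edd': 'dde'
Sort characters of 'dde': 'dde'
Sorted forms match -> they ARE anagrams
Result: 1

1


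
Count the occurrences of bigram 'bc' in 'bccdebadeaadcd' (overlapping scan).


Scanning 'bccdebadeaadcd' for bigram 'bc':
  Position 0: 'bc' -> MATCH
  Position 1: 'cc' -> no
  Position 2: 'cd' -> no
  Position 3: 'de' -> no
  Position 4: 'eb' -> no
  Position 5: 'ba' -> no
  Position 6: 'ad' -> no
  Position 7: 'de' -> no
  Position 8: 'ea' -> no
  Position 9: 'aa' -> no
  Position 10: 'ad' -> no
  Position 11: 'dc' -> no
  Position 12: 'cd' -> no
Total matches: 1

1


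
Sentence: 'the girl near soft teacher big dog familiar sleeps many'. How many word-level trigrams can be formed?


Word trigrams from [10] words:
  Trigram 1: (the girl near)
  Trigram 2: (girl near soft)
  Trigram 3: (near soft teacher)
  Trigram 4: (soft teacher big)
  Trigram 5: (teacher big dog)
  Trigram 6: (big dog familiar)
  Trigram 7: (dog familiar sleeps)
  Trigram 8: (familiar sleeps many)
Total word trigrams: 10 - 2 = 8

8


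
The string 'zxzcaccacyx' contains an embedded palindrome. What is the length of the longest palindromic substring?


Scanning 'zxzcaccacyx' for palindromic substrings.
Substring at positions 3-8: 'caccac'.
Check: reverse('caccac') = 'caccac' -> palindrome confirmed.
Neighbouring characters ('z' / 'y') break symmetry, so it cannot extend further.
No longer palindromic substring exists; longest length = 6

6


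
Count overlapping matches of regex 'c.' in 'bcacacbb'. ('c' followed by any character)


Pattern: c. means 'c' followed by any character.
Scanning 'bcacacbb' position-by-position:
  Pos 0: window 'bc' -> no
  Pos 1: window 'ca' -> MATCH
  Pos 2: window 'ac' -> no
  Pos 3: window 'ca' -> MATCH
  Pos 4: window 'ac' -> no
  Pos 5: window 'cb' -> MATCH
  Pos 6: window 'bb' -> no
  Pos 7: window 'b' -> no
Total matches: 3

3


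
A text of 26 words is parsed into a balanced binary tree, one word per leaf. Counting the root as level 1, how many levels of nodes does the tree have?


In a balanced binary tree with n leaves the deepest leaf is ceil(log2(n)) edges below the root,
so counting node levels inclusive of root and leaves gives ceil(log2(n)) + 1 levels.
log2(26) = 4.7004
ceil(4.7004) = 5
levels = 5 + 1 = 6

6


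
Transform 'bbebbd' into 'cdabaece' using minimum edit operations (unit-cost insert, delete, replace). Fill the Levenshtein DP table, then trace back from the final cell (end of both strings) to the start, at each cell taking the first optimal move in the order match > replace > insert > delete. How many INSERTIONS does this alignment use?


Edit distance = 7. Backtracking from cell (6, 8) with preference match > replace > insert > delete,
then listing the resulting alignment 'bbebbd' -> 'cdabaece' left to right:
  Step 1: insert 'c' [insertion #1]
  Step 2: insert 'd' [insertion #2]
  Step 3: replace b->a
  Step 4: keep 'b'
  Step 5: replace e->a
  Step 6: replace b->e
  Step 7: replace b->c
  Step 8: replace d->e
Total insertions: 2

2


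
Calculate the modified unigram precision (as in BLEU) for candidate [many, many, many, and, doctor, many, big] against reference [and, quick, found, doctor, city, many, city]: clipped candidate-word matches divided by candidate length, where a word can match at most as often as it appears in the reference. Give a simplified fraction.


Reference word counts: {'and': 1, 'city': 2, 'doctor': 1, 'found': 1, 'many': 1, 'quick': 1}
Checking each candidate word (with clipping):
  'many' -> in reference (ref count 1, used 1/1) -> match (matches: 1)
  'many' -> ref count 1 already used up (1/1) -> clipped, no match (matches: 1)
  'many' -> ref count 1 already used up (1/1) -> clipped, no match (matches: 1)
  'and' -> in reference (ref count 1, used 1/1) -> match (matches: 2)
  'doctor' -> in reference (ref count 1, used 1/1) -> match (matches: 3)
  'many' -> ref count 1 already used up (1/1) -> clipped, no match (matches: 3)
  'big' -> not in reference -> no match (matches: 3)
Clipped matches: 3, Candidate length: 7
Precision = 3/7

3/7


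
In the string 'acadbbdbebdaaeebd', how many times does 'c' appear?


Scanning 'acadbbdbebdaaeebd' for 'c':
  Position 1: 'c' -> MATCH (count: 1)
Total occurrences of 'c': 1

1


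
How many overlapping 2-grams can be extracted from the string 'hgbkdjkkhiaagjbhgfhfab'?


String 'hgbkdjkkhiaagjbhgfhfab' has length L = 22.
Number of overlapping n-grams = L - n + 1
Substituting: 22 - 2 + 1 = 21

21


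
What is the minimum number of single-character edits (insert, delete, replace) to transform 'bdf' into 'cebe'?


Building DP table for s1='bdf' (len 3) and s2='cebe' (len 4):
       c  e  b  e
    0  1  2  3  4
  b 1  1  2  2  3
  d 2  2  2  3  3
  f 3  3  3  3  4
Edit distance = dp[3][4] = 4

4


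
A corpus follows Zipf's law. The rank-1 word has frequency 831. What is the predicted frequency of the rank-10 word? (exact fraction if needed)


Zipf's law: freq(rank) = f1 / rank
f1 = 831, rank = 10
freq = 831 / 10
GCD(831, 10) = 1
Simplified: 831/10

831/10


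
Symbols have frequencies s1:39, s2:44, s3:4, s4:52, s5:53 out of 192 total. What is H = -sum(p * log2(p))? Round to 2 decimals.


Computing entropy H = -sum(p_i * log2(p_i)):
  s1: p = 39/192 = 0.2031, -p*log2(p) = 0.4671
  s2: p = 44/192 = 0.2292, -p*log2(p) = 0.4871
  s3: p = 4/192 = 0.0208, -p*log2(p) = 0.1164
  s4: p = 52/192 = 0.2708, -p*log2(p) = 0.5104
  s5: p = 53/192 = 0.2760, -p*log2(p) = 0.5126
H = sum of terms = 2.0936
Rounded to 2 decimals: 2.09

2.09


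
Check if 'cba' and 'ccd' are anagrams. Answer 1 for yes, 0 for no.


Sort characters of 'cba': 'abc'
Sort characters of 'ccd': 'ccd'
Sorted forms differ -> they are NOT anagrams
Result: 0

0


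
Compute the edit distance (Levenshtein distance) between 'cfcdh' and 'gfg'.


Building DP table for s1='cfcdh' (len 5) and s2='gfg' (len 3):
       g  f  g
    0  1  2  3
  c 1  1  2  3
  f 2  2  1  2
  c 3  3  2  2
  d 4  4  3  3
  h 5  5  4  4
Edit distance = dp[5][3] = 4

4


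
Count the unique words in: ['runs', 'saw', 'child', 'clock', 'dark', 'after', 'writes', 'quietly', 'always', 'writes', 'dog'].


Listing all tokens and tracking unique types:
  Token 1: 'runs' -> NEW (unique so far: 1)
  Token 2: 'saw' -> NEW (unique so far: 2)
  Token 3: 'child' -> NEW (unique so far: 3)
  Token 4: 'clock' -> NEW (unique so far: 4)
  Token 5: 'dark' -> NEW (unique so far: 5)
  Token 6: 'after' -> NEW (unique so far: 6)
  Token 7: 'writes' -> NEW (unique so far: 7)
  Token 8: 'quietly' -> NEW (unique so far: 8)
  Token 9: 'always' -> NEW (unique so far: 9)
  Token 10: 'writes' -> duplicate (unique so far: 9)
  Token 11: 'dog' -> NEW (unique so far: 10)
Unique types: ('after', 'always', 'child', 'clock', 'dark', 'dog', 'quietly', 'runs', 'saw', 'writes')
Vocabulary size: 10

10


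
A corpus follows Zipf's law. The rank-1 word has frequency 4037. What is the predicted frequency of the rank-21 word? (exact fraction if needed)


Zipf's law: freq(rank) = f1 / rank
f1 = 4037, rank = 21
freq = 4037 / 21
GCD(4037, 21) = 1
Simplified: 4037/21

4037/21


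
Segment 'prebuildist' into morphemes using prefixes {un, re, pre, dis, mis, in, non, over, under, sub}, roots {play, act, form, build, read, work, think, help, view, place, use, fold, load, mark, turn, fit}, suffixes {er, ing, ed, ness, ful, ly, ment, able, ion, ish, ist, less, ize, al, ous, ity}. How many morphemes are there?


Segmenting 'prebuildist' against the inventory:
  'pre' -> prefix (morpheme 1)
  'build' -> root (morpheme 2)
  'ist' -> suffix (morpheme 3)
Total morphemes: 3

3


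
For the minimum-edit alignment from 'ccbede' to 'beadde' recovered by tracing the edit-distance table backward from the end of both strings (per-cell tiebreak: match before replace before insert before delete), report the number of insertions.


Edit distance = 4. Backtracking from cell (6, 6) with preference match > replace > insert > delete,
then listing the resulting alignment 'ccbede' -> 'beadde' left to right:
  Step 1: replace c->b
  Step 2: replace c->e
  Step 3: replace b->a
  Step 4: replace e->d
  Step 5: keep 'd'
  Step 6: keep 'e'
Total insertions: 0

0


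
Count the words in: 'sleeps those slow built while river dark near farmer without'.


Counting words by splitting on spaces:
  Word 1: 'sleeps'
  Word 2: 'those'
  Word 3: 'slow'
  Word 4: 'built'
  Word 5: 'while'
  Word 6: 'river'
  Word 7: 'dark'
  Word 8: 'near'
  Word 9: 'farmer'
  Word 10: 'without'
Total words: 10

10


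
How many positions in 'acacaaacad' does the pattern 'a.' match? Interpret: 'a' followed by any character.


Pattern: a. means 'a' followed by any character.
Scanning 'acacaaacad' position-by-position:
  Pos 0: window 'ac' -> MATCH
  Pos 1: window 'ca' -> no
  Pos 2: window 'ac' -> MATCH
  Pos 3: window 'ca' -> no
  Pos 4: window 'aa' -> MATCH
  Pos 5: window 'aa' -> MATCH
  Pos 6: window 'ac' -> MATCH
  Pos 7: window 'ca' -> no
  Pos 8: window 'ad' -> MATCH
  Pos 9: window 'd' -> no
Total matches: 6

6


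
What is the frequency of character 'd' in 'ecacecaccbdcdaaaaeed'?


Scanning 'ecacecaccbdcdaaaaeed' for 'd':
  Position 10: 'd' -> MATCH (count: 1)
  Position 12: 'd' -> MATCH (count: 2)
  Position 19: 'd' -> MATCH (count: 3)
Total occurrences of 'd': 3

3


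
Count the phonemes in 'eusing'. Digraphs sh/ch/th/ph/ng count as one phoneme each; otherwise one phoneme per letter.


Parsing 'eusing' greedily, digraphs first:
  'e' -> vowel phoneme (phonemes so far: 1)
  'u' -> vowel phoneme (phonemes so far: 2)
  's' -> consonant phoneme (phonemes so far: 3)
  'i' -> vowel phoneme (phonemes so far: 4)
  'ng' -> digraph (1 consonant phoneme) (phonemes so far: 5)
Total phonemes: 5

5


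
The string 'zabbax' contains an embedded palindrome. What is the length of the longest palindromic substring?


Scanning 'zabbax' for palindromic substrings.
Substring at positions 1-4: 'abba'.
Check: reverse('abba') = 'abba' -> palindrome confirmed.
Neighbouring characters ('z' / 'x') break symmetry, so it cannot extend further.
No longer palindromic substring exists; longest length = 4

4


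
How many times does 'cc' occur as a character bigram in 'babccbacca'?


Scanning 'babccbacca' for bigram 'cc':
  Position 0: 'ba' -> no
  Position 1: 'ab' -> no
  Position 2: 'bc' -> no
  Position 3: 'cc' -> MATCH
  Position 4: 'cb' -> no
  Position 5: 'ba' -> no
  Position 6: 'ac' -> no
  Position 7: 'cc' -> MATCH
  Position 8: 'ca' -> no
Total matches: 2

2


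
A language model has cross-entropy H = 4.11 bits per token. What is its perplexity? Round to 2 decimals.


Perplexity formula: PP = 2^H
H = 4.11
PP = 2^4.11
Decompose: 2^4.11 = 2^4 * 2^0.11
2^4 = 16, 2^0.11 ~ 1.0792282
PP ~ 16 * 1.0792282 = 17.2676512
Rounded to 2 decimals: 17.27

17.27


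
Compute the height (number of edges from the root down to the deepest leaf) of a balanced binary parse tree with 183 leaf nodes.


In a balanced binary tree with n leaves the deepest leaf is ceil(log2(n)) edges below the root.
log2(183) = 7.5157
ceil(7.5157) = 8
height (edges) = 8

8


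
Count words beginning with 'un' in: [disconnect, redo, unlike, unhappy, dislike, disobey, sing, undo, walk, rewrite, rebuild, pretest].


Checking each word for prefix 'un':
  'disconnect' -> no (count: 0)
  'redo' -> no (count: 0)
  'unlike' -> YES, starts with 'un' (count: 1)
  'unhappy' -> YES, starts with 'un' (count: 2)
  'dislike' -> no (count: 2)
  'disobey' -> no (count: 2)
  'sing' -> no (count: 2)
  'undo' -> YES, starts with 'un' (count: 3)
  'walk' -> no (count: 3)
  'rewrite' -> no (count: 3)
  'rebuild' -> no (count: 3)
  'pretest' -> no (count: 3)
Total with prefix 'un': 3

3


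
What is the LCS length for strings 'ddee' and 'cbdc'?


DP table for LCS of 'ddee' and 'cbdc':
       c  b  d  c
    0  0  0  0  0
  d 0  0  0  1  1
  d 0  0  0  1  1
  e 0  0  0  1  1
  e 0  0  0  1  1
LCS: 'd'
LCS length = 1

1


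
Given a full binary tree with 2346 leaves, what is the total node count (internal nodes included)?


Leaf nodes (terminals): 2346
Internal nodes = n - 1 = 2346 - 1 = 2345
Total = leaves + internal = 2346 + 2345 = 4691

4691


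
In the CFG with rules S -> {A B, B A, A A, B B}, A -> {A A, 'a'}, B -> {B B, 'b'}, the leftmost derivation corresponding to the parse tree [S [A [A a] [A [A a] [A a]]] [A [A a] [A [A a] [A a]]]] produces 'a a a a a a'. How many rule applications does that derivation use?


Every bracketed nonterminal node [X ...] in the tree is produced by exactly one rule application.
Reading the tree off as a leftmost derivation:
  Step 1: S  =>  A A   (applied S -> A A)
  Step 2: A A  =>  A A A   (applied A -> A A)
  Step 3: A A A  =>  a A A   (applied A -> a)
  Step 4: a A A  =>  a A A A   (applied A -> A A)
  Step 5: a A A A  =>  a a A A   (applied A -> a)
  Step 6: a a A A  =>  a a a A   (applied A -> a)
  Step 7: a a a A  =>  a a a A A   (applied A -> A A)
  Step 8: a a a A A  =>  a a a a A   (applied A -> a)
  Step 9: a a a a A  =>  a a a a A A   (applied A -> A A)
  Step 10: a a a a A A  =>  a a a a a A   (applied A -> a)
  Step 11: a a a a a A  =>  a a a a a a   (applied A -> a)
Final yield: a a a a a a
Total rewrite steps: 11

11


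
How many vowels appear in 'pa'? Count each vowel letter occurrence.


Scanning each character of 'pa':
  Position 1: 'p' -> consonant (running count: 0)
  Position 2: 'a' -> vowel (running count: 1)
Total vowels: 1

1


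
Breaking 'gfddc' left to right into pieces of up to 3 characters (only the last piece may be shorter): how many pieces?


'gfddc' has 5 characters.
Chunking with max size 3:
  Chunk 1: 'gfd' (positions 0-2)
  Chunk 2: 'dc' (positions 3-4)
Total chunks: ceil(5 / 3) = 2

2


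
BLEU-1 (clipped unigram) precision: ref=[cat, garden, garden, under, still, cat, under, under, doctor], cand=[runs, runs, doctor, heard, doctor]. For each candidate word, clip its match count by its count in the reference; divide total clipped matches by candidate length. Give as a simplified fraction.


Reference word counts: {'cat': 2, 'doctor': 1, 'garden': 2, 'still': 1, 'under': 3}
Checking each candidate word (with clipping):
  'runs' -> not in reference -> no match (matches: 0)
  'runs' -> not in reference -> no match (matches: 0)
  'doctor' -> in reference (ref count 1, used 1/1) -> match (matches: 1)
  'heard' -> not in reference -> no match (matches: 1)
  'doctor' -> ref count 1 already used up (1/1) -> clipped, no match (matches: 1)
Clipped matches: 1, Candidate length: 5
Precision = 1/5

1/5


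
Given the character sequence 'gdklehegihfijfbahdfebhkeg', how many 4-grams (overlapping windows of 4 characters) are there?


String 'gdklehegihfijfbahdfebhkeg' has length L = 25.
Number of overlapping n-grams = L - n + 1
Substituting: 25 - 4 + 1 = 22

22


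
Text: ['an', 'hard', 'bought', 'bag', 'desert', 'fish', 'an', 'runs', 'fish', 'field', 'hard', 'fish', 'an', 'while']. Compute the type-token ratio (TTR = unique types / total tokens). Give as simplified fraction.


Tokens: 14
Unique types: ('an', 'bag', 'bought', 'desert', 'field', 'fish', 'hard', 'runs', 'while') = 9
TTR = 9/14
Already in lowest terms.

9/14


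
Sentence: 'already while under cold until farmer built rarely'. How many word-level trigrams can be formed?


Word trigrams from [8] words:
  Trigram 1: (already while under)
  Trigram 2: (while under cold)
  Trigram 3: (under cold until)
  Trigram 4: (cold until farmer)
  Trigram 5: (until farmer built)
  Trigram 6: (farmer built rarely)
Total word trigrams: 8 - 2 = 6

6


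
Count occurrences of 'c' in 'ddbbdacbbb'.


Scanning 'ddbbdacbbb' for 'c':
  Position 6: 'c' -> MATCH (count: 1)
Total occurrences of 'c': 1

1


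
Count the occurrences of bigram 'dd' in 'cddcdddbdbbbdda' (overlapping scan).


Scanning 'cddcdddbdbbbdda' for bigram 'dd':
  Position 0: 'cd' -> no
  Position 1: 'dd' -> MATCH
  Position 2: 'dc' -> no
  Position 3: 'cd' -> no
  Position 4: 'dd' -> MATCH
  Position 5: 'dd' -> MATCH
  Position 6: 'db' -> no
  Position 7: 'bd' -> no
  Position 8: 'db' -> no
  Position 9: 'bb' -> no
  Position 10: 'bb' -> no
  Position 11: 'bd' -> no
  Position 12: 'dd' -> MATCH
  Position 13: 'da' -> no
Total matches: 4

4


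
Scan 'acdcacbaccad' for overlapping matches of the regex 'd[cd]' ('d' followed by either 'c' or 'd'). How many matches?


Pattern: d[cd] means 'd' followed by either 'c' or 'd'.
Scanning 'acdcacbaccad' position-by-position:
  Pos 0: window 'ac' -> no
  Pos 1: window 'cd' -> no
  Pos 2: window 'dc' -> MATCH
  Pos 3: window 'ca' -> no
  Pos 4: window 'ac' -> no
  Pos 5: window 'cb' -> no
  Pos 6: window 'ba' -> no
  Pos 7: window 'ac' -> no
  Pos 8: window 'cc' -> no
  Pos 9: window 'ca' -> no
  Pos 10: window 'ad' -> no
  Pos 11: window 'd' -> no
Total matches: 1

1


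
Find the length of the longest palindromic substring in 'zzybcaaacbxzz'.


Scanning 'zzybcaaacbxzz' for palindromic substrings.
Substring at positions 3-9: 'bcaaacb'.
Check: reverse('bcaaacb') = 'bcaaacb' -> palindrome confirmed.
Neighbouring characters ('y' / 'x') break symmetry, so it cannot extend further.
No longer palindromic substring exists; longest length = 7

7


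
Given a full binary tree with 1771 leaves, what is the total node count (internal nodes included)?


Leaf nodes (terminals): 1771
Internal nodes = n - 1 = 1771 - 1 = 1770
Total = leaves + internal = 1771 + 1770 = 3541

3541


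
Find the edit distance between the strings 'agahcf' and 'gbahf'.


Building DP table for s1='agahcf' (len 6) and s2='gbahf' (len 5):
       g  b  a  h  f
    0  1  2  3  4  5
  a 1  1  2  2  3  4
  g 2  1  2  3  3  4
  a 3  2  2  2  3  4
  h 4  3  3  3  2  3
  c 5  4  4  4  3  3
  f 6  5  5  5  4  3
Edit distance = dp[6][5] = 3

3


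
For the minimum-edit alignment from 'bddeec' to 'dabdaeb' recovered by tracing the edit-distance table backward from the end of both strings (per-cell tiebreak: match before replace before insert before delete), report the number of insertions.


Edit distance = 5. Backtracking from cell (6, 7) with preference match > replace > insert > delete,
then listing the resulting alignment 'bddeec' -> 'dabdaeb' left to right:
  Step 1: insert 'd' [insertion #1]
  Step 2: replace b->a
  Step 3: replace d->b
  Step 4: keep 'd'
  Step 5: replace e->a
  Step 6: keep 'e'
  Step 7: replace c->b
Total insertions: 1

1


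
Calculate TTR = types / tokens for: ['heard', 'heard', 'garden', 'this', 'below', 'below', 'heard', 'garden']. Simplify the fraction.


Tokens: 8
Unique types: ('below', 'garden', 'heard', 'this') = 4
TTR = 4/8
Simplify: divide both by 4 -> 1/2
TTR = 1/2

1/2


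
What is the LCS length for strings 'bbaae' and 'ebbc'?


DP table for LCS of 'bbaae' and 'ebbc':
       e  b  b  c
    0  0  0  0  0
  b 0  0  1  1  1
  b 0  0  1  2  2
  a 0  0  1  2  2
  a 0  0  1  2  2
  e 0  1  1  2  2
LCS: 'bb'
LCS length = 2

2


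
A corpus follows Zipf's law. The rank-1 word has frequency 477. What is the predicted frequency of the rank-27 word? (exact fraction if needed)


Zipf's law: freq(rank) = f1 / rank
f1 = 477, rank = 27
freq = 477 / 27
GCD(477, 27) = 9
Simplified: 53/3

53/3


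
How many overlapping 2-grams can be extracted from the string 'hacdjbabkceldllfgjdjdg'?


String 'hacdjbabkceldllfgjdjdg' has length L = 22.
Number of overlapping n-grams = L - n + 1
Substituting: 22 - 2 + 1 = 21

21


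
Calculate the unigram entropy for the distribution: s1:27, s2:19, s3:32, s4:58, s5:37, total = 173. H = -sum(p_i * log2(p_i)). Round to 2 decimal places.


Computing entropy H = -sum(p_i * log2(p_i)):
  s1: p = 27/173 = 0.1561, -p*log2(p) = 0.4182
  s2: p = 19/173 = 0.1098, -p*log2(p) = 0.3500
  s3: p = 32/173 = 0.1850, -p*log2(p) = 0.4503
  s4: p = 58/173 = 0.3353, -p*log2(p) = 0.5286
  s5: p = 37/173 = 0.2139, -p*log2(p) = 0.4759
H = sum of terms = 2.2230
Rounded to 2 decimals: 2.22

2.22


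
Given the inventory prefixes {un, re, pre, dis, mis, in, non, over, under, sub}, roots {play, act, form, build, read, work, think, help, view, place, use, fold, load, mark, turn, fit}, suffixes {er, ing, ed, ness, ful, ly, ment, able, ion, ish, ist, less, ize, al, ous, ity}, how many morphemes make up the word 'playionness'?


Segmenting 'playionness' against the inventory:
  'play' -> root (morpheme 1)
  'ion' -> suffix (morpheme 2)
  'ness' -> suffix (morpheme 3)
Total morphemes: 3

3


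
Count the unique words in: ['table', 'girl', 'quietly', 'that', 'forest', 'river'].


Listing all tokens and tracking unique types:
  Token 1: 'table' -> NEW (unique so far: 1)
  Token 2: 'girl' -> NEW (unique so far: 2)
  Token 3: 'quietly' -> NEW (unique so far: 3)
  Token 4: 'that' -> NEW (unique so far: 4)
  Token 5: 'forest' -> NEW (unique so far: 5)
  Token 6: 'river' -> NEW (unique so far: 6)
Unique types: ('forest', 'girl', 'quietly', 'river', 'table', 'that')
Vocabulary size: 6

6


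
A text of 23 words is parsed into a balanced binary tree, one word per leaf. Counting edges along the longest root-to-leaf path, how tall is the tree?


In a balanced binary tree with n leaves the deepest leaf is ceil(log2(n)) edges below the root.
log2(23) = 4.5236
ceil(4.5236) = 5
height (edges) = 5

5


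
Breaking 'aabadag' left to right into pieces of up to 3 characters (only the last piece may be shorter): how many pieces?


'aabadag' has 7 characters.
Chunking with max size 3:
  Chunk 1: 'aab' (positions 0-2)
  Chunk 2: 'ada' (positions 3-5)
  Chunk 3: 'g' (positions 6-6)
Total chunks: ceil(7 / 3) = 3

3


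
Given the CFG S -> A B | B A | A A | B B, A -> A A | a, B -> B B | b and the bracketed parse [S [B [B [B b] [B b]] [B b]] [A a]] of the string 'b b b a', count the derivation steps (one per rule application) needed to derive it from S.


Every bracketed nonterminal node [X ...] in the tree is produced by exactly one rule application.
Reading the tree off as a leftmost derivation:
  Step 1: S  =>  B A   (applied S -> B A)
  Step 2: B A  =>  B B A   (applied B -> B B)
  Step 3: B B A  =>  B B B A   (applied B -> B B)
  Step 4: B B B A  =>  b B B A   (applied B -> b)
  Step 5: b B B A  =>  b b B A   (applied B -> b)
  Step 6: b b B A  =>  b b b A   (applied B -> b)
  Step 7: b b b A  =>  b b b a   (applied A -> a)
Final yield: b b b a
Total rewrite steps: 7

7


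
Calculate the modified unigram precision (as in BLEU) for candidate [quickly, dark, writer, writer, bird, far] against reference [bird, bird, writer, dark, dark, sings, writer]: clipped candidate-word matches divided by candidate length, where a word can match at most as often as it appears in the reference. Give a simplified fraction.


Reference word counts: {'bird': 2, 'dark': 2, 'sings': 1, 'writer': 2}
Checking each candidate word (with clipping):
  'quickly' -> not in reference -> no match (matches: 0)
  'dark' -> in reference (ref count 2, used 1/2) -> match (matches: 1)
  'writer' -> in reference (ref count 2, used 1/2) -> match (matches: 2)
  'writer' -> in reference (ref count 2, used 2/2) -> match (matches: 3)
  'bird' -> in reference (ref count 2, used 1/2) -> match (matches: 4)
  'far' -> not in reference -> no match (matches: 4)
Clipped matches: 4, Candidate length: 6
Precision = 4/6 = 2/3

2/3


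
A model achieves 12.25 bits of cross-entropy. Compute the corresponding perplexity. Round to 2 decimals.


Perplexity formula: PP = 2^H
H = 12.25
PP = 2^12.25
Decompose: 2^12.25 = 2^12 * 2^0.25
2^12 = 4096, 2^0.25 ~ 1.1892071
PP ~ 4096 * 1.1892071 = 4870.9922816
Rounded to 2 decimals: 4870.99

4870.99


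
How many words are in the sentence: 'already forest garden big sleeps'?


Counting words by splitting on spaces:
  Word 1: 'already'
  Word 2: 'forest'
  Word 3: 'garden'
  Word 4: 'big'
  Word 5: 'sleeps'
Total words: 5

5


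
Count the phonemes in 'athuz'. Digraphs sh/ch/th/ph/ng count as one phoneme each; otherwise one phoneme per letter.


Parsing 'athuz' greedily, digraphs first:
  'a' -> vowel phoneme (phonemes so far: 1)
  'th' -> digraph (1 consonant phoneme) (phonemes so far: 2)
  'u' -> vowel phoneme (phonemes so far: 3)
  'z' -> consonant phoneme (phonemes so far: 4)
Total phonemes: 4

4


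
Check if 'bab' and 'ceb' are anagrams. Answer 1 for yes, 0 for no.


Sort characters of 'bab': 'abb'
Sort characters of 'ceb': 'bce'
Sorted forms differ -> they are NOT anagrams
Result: 0

0


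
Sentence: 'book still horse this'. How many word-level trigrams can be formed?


Word trigrams from [4] words:
  Trigram 1: (book still horse)
  Trigram 2: (still horse this)
Total word trigrams: 4 - 2 = 2

2


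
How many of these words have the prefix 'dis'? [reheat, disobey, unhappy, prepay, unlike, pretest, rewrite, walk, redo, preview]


Checking each word for prefix 'dis':
  'reheat' -> no (count: 0)
  'disobey' -> YES, starts with 'dis' (count: 1)
  'unhappy' -> no (count: 1)
  'prepay' -> no (count: 1)
  'unlike' -> no (count: 1)
  'pretest' -> no (count: 1)
  'rewrite' -> no (count: 1)
  'walk' -> no (count: 1)
  'redo' -> no (count: 1)
  'preview' -> no (count: 1)
Total with prefix 'dis': 1

1


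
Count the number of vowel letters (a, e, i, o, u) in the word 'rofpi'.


Scanning each character of 'rofpi':
  Position 1: 'r' -> consonant (running count: 0)
  Position 2: 'o' -> vowel (running count: 1)
  Position 3: 'f' -> consonant (running count: 1)
  Position 4: 'p' -> consonant (running count: 1)
  Position 5: 'i' -> vowel (running count: 2)
Total vowels: 2

2


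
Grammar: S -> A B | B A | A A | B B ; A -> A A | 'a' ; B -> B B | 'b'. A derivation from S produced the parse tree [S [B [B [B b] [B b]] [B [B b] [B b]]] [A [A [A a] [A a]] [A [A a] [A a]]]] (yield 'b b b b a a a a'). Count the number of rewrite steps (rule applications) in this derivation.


Every bracketed nonterminal node [X ...] in the tree is produced by exactly one rule application.
Reading the tree off as a leftmost derivation:
  Step 1: S  =>  B A   (applied S -> B A)
  Step 2: B A  =>  B B A   (applied B -> B B)
  Step 3: B B A  =>  B B B A   (applied B -> B B)
  Step 4: B B B A  =>  b B B A   (applied B -> b)
  Step 5: b B B A  =>  b b B A   (applied B -> b)
  Step 6: b b B A  =>  b b B B A   (applied B -> B B)
  Step 7: b b B B A  =>  b b b B A   (applied B -> b)
  Step 8: b b b B A  =>  b b b b A   (applied B -> b)
  Step 9: b b b b A  =>  b b b b A A   (applied A -> A A)
  Step 10: b b b b A A  =>  b b b b A A A   (applied A -> A A)
  Step 11: b b b b A A A  =>  b b b b a A A   (applied A -> a)
  Step 12: b b b b a A A  =>  b b b b a a A   (applied A -> a)
  Step 13: b b b b a a A  =>  b b b b a a A A   (applied A -> A A)
  Step 14: b b b b a a A A  =>  b b b b a a a A   (applied A -> a)
  Step 15: b b b b a a a A  =>  b b b b a a a a   (applied A -> a)
Final yield: b b b b a a a a
Total rewrite steps: 15

15


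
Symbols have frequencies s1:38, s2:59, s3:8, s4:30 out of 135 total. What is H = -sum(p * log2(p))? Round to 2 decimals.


Computing entropy H = -sum(p_i * log2(p_i)):
  s1: p = 38/135 = 0.2815, -p*log2(p) = 0.5148
  s2: p = 59/135 = 0.4370, -p*log2(p) = 0.5219
  s3: p = 8/135 = 0.0593, -p*log2(p) = 0.2416
  s4: p = 30/135 = 0.2222, -p*log2(p) = 0.4822
H = sum of terms = 1.7605
Rounded to 2 decimals: 1.76

1.76


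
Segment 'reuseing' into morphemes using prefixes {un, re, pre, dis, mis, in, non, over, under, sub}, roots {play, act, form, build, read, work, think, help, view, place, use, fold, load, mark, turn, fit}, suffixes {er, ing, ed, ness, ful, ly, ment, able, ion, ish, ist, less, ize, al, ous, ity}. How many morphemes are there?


Segmenting 'reuseing' against the inventory:
  're' -> prefix (morpheme 1)
  'use' -> root (morpheme 2)
  'ing' -> suffix (morpheme 3)
Total morphemes: 3

3
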